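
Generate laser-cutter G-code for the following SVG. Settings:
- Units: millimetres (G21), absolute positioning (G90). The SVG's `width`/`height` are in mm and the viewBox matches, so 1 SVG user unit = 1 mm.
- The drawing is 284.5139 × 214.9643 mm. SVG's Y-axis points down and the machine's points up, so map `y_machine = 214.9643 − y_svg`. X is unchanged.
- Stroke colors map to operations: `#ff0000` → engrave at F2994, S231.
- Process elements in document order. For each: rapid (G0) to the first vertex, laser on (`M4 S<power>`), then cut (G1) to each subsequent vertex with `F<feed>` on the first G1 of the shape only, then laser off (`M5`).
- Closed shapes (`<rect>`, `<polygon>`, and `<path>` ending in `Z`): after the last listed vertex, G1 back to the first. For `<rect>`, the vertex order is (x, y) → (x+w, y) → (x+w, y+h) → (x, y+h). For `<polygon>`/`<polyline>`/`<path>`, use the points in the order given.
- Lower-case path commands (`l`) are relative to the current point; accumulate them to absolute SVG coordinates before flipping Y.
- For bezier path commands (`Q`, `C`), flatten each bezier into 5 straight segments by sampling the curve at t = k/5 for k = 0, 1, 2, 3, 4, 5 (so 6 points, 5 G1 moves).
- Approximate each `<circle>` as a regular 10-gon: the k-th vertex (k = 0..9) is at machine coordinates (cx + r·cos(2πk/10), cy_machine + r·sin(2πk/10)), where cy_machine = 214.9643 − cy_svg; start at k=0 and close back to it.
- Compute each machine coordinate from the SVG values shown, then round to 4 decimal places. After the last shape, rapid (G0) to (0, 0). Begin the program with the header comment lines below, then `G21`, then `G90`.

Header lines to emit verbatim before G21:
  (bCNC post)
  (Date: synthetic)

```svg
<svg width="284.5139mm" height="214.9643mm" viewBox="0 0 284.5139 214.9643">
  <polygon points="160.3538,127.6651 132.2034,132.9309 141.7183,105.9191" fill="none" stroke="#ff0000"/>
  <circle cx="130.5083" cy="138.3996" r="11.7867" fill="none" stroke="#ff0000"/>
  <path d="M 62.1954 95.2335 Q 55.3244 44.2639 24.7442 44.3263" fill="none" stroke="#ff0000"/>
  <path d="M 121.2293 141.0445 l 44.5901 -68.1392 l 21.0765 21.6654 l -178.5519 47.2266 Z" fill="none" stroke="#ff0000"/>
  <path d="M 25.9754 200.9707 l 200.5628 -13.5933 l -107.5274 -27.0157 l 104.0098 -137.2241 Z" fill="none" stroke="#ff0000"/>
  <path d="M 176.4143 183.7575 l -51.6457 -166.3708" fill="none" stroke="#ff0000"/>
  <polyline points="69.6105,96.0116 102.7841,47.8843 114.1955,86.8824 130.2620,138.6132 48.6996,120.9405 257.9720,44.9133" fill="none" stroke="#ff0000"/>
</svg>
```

(bCNC post)
(Date: synthetic)
G21
G90
G0 X160.3538 Y87.2992
M4 S231
G1 X132.2034 Y82.0334 F2994
G1 X141.7183 Y109.0452
G1 X160.3538 Y87.2992
M5
G0 X142.2950 Y76.5647
M4 S231
G1 X140.0439 Y83.4927 F2994
G1 X134.1506 Y87.7745
G1 X126.8660 Y87.7745
G1 X120.9727 Y83.4927
G1 X118.7216 Y76.5647
G1 X120.9727 Y69.6367
G1 X126.8660 Y65.3549
G1 X134.1506 Y65.3549
G1 X140.0439 Y69.6367
G1 X142.2950 Y76.5647
M5
G0 X62.1954 Y119.7308
M4 S231
G1 X58.4986 Y138.0774 F2994
G1 X52.9051 Y152.3414
G1 X45.4149 Y162.5228
G1 X36.0279 Y168.6217
G1 X24.7442 Y170.6380
M5
G0 X121.2293 Y73.9198
M4 S231
G1 X165.8194 Y142.0590 F2994
G1 X186.8959 Y120.3936
G1 X8.3440 Y73.1670
G1 X121.2293 Y73.9198
M5
G0 X25.9754 Y13.9936
M4 S231
G1 X226.5382 Y27.5869 F2994
G1 X119.0108 Y54.6026
G1 X223.0206 Y191.8267
G1 X25.9754 Y13.9936
M5
G0 X176.4143 Y31.2068
M4 S231
G1 X124.7686 Y197.5776 F2994
M5
G0 X69.6105 Y118.9527
M4 S231
G1 X102.7841 Y167.0800 F2994
G1 X114.1955 Y128.0819
G1 X130.2620 Y76.3511
G1 X48.6996 Y94.0238
G1 X257.9720 Y170.0510
M5
G0 X0.0000 Y0.0000

1 u = 1 mm; y_m = 214.9643 − y.

[1] `<polygon>` regular polygon, #ff0000→engrave S231 F2994: (160.3538,87.2992) → (132.2034,82.0334) → (141.7183,109.0452) → (160.3538,87.2992) (closed)

[2] `<circle>` circle, #ff0000→engrave S231 F2994: (142.2950,76.5647) → (140.0439,83.4927) → (134.1506,87.7745) → (126.8660,87.7745) → (120.9727,83.4927) → (118.7216,76.5647) → (120.9727,69.6367) → (126.8660,65.3549) → (134.1506,65.3549) → (140.0439,69.6367) → (142.2950,76.5647) (closed)

[3] `<path>` quadratic bezier, #ff0000→engrave S231 F2994: (62.1954,119.7308) → (58.4986,138.0774) → (52.9051,152.3414) → (45.4149,162.5228) → (36.0279,168.6217) → (24.7442,170.6380)

[4] `<path>` closed polygon, #ff0000→engrave S231 F2994: (121.2293,73.9198) → (165.8194,142.0590) → (186.8959,120.3936) → (8.3440,73.1670) → (121.2293,73.9198) (closed)

[5] `<path>` closed polygon, #ff0000→engrave S231 F2994: (25.9754,13.9936) → (226.5382,27.5869) → (119.0108,54.6026) → (223.0206,191.8267) → (25.9754,13.9936) (closed)

[6] `<path>` line segment, #ff0000→engrave S231 F2994: (176.4143,31.2068) → (124.7686,197.5776)

[7] `<polyline>` open polyline, #ff0000→engrave S231 F2994: (69.6105,118.9527) → (102.7841,167.0800) → (114.1955,128.0819) → (130.2620,76.3511) → (48.6996,94.0238) → (257.9720,170.0510)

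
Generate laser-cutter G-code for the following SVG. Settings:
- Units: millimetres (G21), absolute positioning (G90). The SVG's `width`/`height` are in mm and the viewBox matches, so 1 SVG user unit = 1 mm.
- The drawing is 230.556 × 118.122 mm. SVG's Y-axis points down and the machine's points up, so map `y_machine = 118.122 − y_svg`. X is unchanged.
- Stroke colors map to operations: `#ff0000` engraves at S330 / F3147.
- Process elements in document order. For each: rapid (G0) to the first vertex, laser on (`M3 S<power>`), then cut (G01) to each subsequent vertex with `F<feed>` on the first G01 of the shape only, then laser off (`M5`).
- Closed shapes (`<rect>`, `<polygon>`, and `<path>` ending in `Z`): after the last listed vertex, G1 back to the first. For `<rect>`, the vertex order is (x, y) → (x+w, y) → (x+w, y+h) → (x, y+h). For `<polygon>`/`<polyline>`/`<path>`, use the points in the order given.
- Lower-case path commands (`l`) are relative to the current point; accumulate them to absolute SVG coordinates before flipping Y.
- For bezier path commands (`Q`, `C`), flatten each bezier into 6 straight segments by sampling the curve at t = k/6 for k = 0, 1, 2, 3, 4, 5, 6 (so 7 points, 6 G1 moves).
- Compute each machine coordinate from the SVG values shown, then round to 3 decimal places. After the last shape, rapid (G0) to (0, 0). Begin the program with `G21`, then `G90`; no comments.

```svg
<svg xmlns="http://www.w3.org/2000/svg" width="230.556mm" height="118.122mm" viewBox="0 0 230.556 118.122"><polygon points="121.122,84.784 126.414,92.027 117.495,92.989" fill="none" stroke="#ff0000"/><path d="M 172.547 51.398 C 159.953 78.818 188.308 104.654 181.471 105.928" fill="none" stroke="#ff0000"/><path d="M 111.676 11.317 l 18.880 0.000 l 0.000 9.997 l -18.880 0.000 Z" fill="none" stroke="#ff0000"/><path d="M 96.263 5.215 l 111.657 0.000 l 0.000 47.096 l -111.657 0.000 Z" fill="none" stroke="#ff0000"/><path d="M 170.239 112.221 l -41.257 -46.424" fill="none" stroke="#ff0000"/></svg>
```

G21
G90
G0 X121.122 Y33.338
M3 S330
G01 X126.414 Y26.095 F3147
G01 X117.495 Y25.133
G01 X121.122 Y33.338
M5
G0 X172.547 Y66.724
M3 S330
G01 X169.310 Y53.252 F3147
G01 X170.783 Y40.683
G01 X174.850 Y29.654
G01 X179.397 Y20.804
G01 X182.309 Y14.771
G01 X181.471 Y12.194
M5
G0 X111.676 Y106.805
M3 S330
G01 X130.556 Y106.805 F3147
G01 X130.556 Y96.808
G01 X111.676 Y96.808
G01 X111.676 Y106.805
M5
G0 X96.263 Y112.907
M3 S330
G01 X207.920 Y112.907 F3147
G01 X207.920 Y65.811
G01 X96.263 Y65.811
G01 X96.263 Y112.907
M5
G0 X170.239 Y5.901
M3 S330
G01 X128.982 Y52.325 F3147
M5
G0 X0.000 Y0.000

viewBox `0 0 230.556 118.122` with mm width/height → 1 unit = 1 mm. Flip: y_m = 118.122 − y_svg.

**Shape 1** — `<polygon>` regular polygon, stroke `#ff0000` → engrave (S330, F3147). Machine vertices: (121.122,33.338) → (126.414,26.095) → (117.495,25.133) → (121.122,33.338). Closed: final G1 returns to the first vertex.

**Shape 2** — `<path>` cubic bezier, stroke `#ff0000` → engrave (S330, F3147). Control points (SVG): P0=(172.547,51.398), P1=(159.953,78.818), P2=(188.308,104.654), P3=(181.471,105.928); sampled at t=k/6. Machine vertices: (172.547,66.724) → (169.310,53.252) → (170.783,40.683) → (174.850,29.654) → (179.397,20.804) → (182.309,14.771) → (181.471,12.194). Open path.

**Shape 3** — `<path>` rectangle, stroke `#ff0000` → engrave (S330, F3147). Machine vertices: (111.676,106.805) → (130.556,106.805) → (130.556,96.808) → (111.676,96.808) → (111.676,106.805). Closed: final G1 returns to the first vertex.

**Shape 4** — `<path>` rectangle, stroke `#ff0000` → engrave (S330, F3147). Machine vertices: (96.263,112.907) → (207.920,112.907) → (207.920,65.811) → (96.263,65.811) → (96.263,112.907). Closed: final G1 returns to the first vertex.

**Shape 5** — `<path>` line segment, stroke `#ff0000` → engrave (S330, F3147). Machine vertices: (170.239,5.901) → (128.982,52.325). Open path.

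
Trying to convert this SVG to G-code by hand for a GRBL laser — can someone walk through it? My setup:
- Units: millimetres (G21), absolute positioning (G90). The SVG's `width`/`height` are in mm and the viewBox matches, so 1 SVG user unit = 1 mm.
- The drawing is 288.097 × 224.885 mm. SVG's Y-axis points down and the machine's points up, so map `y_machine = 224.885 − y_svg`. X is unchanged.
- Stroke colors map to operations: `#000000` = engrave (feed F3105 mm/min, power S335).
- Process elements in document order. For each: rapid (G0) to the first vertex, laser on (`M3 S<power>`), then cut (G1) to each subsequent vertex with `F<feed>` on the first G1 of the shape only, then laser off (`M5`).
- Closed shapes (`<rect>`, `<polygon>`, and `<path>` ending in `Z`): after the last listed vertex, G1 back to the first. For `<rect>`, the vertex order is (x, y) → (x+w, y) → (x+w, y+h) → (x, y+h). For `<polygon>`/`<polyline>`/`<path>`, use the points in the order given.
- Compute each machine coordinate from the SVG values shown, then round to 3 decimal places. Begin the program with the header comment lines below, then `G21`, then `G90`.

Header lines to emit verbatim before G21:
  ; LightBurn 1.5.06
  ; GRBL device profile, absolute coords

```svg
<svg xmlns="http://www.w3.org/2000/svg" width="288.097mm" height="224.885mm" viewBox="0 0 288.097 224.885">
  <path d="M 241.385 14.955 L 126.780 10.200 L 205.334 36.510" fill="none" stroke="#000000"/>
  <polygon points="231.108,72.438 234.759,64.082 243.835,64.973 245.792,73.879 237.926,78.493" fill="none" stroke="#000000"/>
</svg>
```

Since the viewBox matches the mm dimensions, user units are millimetres directly. The only transform is the Y-flip y_m = 224.885 − y_svg.

Shape 1 is a open polyline drawn with `<path>`. Its stroke #000000 means engrave at S335, F3105. After flipping Y the toolpath is (241.385,209.930) → (126.780,214.685) → (205.334,188.375).

Shape 2 is a regular polygon drawn with `<polygon>`. Its stroke #000000 means engrave at S335, F3105. After flipping Y the toolpath is (231.108,152.447) → (234.759,160.803) → (243.835,159.912) → (245.792,151.006) → (237.926,146.392) → (231.108,152.447), returning to the start.

; LightBurn 1.5.06
; GRBL device profile, absolute coords
G21
G90
G0 X241.385 Y209.930
M3 S335
G1 X126.780 Y214.685 F3105
G1 X205.334 Y188.375
M5
G0 X231.108 Y152.447
M3 S335
G1 X234.759 Y160.803 F3105
G1 X243.835 Y159.912
G1 X245.792 Y151.006
G1 X237.926 Y146.392
G1 X231.108 Y152.447
M5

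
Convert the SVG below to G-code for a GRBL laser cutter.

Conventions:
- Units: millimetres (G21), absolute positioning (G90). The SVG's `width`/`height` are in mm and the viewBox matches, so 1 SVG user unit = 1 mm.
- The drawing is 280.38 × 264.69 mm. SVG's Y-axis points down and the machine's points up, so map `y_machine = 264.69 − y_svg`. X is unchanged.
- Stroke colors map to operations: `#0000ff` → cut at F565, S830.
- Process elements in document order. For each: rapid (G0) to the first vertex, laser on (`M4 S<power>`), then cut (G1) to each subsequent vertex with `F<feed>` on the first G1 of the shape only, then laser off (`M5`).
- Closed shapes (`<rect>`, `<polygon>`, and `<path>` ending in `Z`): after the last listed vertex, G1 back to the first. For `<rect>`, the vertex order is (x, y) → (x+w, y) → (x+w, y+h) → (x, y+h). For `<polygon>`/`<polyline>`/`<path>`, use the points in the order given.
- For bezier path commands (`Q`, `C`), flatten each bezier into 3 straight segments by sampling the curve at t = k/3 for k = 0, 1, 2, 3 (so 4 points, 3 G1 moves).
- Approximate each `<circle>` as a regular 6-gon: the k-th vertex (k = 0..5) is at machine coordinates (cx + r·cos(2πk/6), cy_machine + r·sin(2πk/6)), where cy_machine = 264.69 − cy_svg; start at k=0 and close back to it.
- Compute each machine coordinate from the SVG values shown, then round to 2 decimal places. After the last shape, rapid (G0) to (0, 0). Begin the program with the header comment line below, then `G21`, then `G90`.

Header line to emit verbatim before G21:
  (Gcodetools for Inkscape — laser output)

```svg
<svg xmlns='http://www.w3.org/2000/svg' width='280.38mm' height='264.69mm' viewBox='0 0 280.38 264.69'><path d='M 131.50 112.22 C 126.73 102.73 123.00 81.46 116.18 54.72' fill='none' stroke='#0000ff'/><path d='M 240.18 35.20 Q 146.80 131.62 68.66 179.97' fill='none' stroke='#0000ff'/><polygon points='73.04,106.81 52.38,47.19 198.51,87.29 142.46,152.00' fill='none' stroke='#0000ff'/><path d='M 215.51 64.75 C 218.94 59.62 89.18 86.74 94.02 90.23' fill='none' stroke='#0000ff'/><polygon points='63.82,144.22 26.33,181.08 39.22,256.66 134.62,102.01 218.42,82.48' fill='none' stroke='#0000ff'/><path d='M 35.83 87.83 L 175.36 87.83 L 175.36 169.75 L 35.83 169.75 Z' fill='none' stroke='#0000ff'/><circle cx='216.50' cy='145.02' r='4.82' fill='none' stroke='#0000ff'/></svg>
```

(Gcodetools for Inkscape — laser output)
G21
G90
G0 X131.50 Y152.47
M4 S830
G1 X126.92 Y165.65 F565
G1 X122.12 Y185.29
G1 X116.18 Y209.97
M5
G0 X240.18 Y229.49
M4 S830
G1 X179.62 Y170.55 F565
G1 X122.45 Y122.29
G1 X68.66 Y84.72
M5
G0 X73.04 Y157.88
M4 S830
G1 X52.38 Y217.50 F565
G1 X198.51 Y177.40
G1 X142.46 Y112.69
G1 X73.04 Y157.88
M5
G0 X215.51 Y199.94
M4 S830
G1 X184.46 Y196.39 F565
G1 X124.13 Y183.76
G1 X94.02 Y174.46
M5
G0 X63.82 Y120.47
M4 S830
G1 X26.33 Y83.61 F565
G1 X39.22 Y8.03
G1 X134.62 Y162.68
G1 X218.42 Y182.21
G1 X63.82 Y120.47
M5
G0 X35.83 Y176.86
M4 S830
G1 X175.36 Y176.86 F565
G1 X175.36 Y94.94
G1 X35.83 Y94.94
G1 X35.83 Y176.86
M5
G0 X221.32 Y119.67
M4 S830
G1 X218.91 Y123.84 F565
G1 X214.09 Y123.84
G1 X211.68 Y119.67
G1 X214.09 Y115.50
G1 X218.91 Y115.50
G1 X221.32 Y119.67
M5
G0 X0.00 Y0.00

viewBox `0 0 280.38 264.69` with mm width/height → 1 unit = 1 mm. Flip: y_m = 264.69 − y_svg.

**Shape 1** — `<path>` cubic bezier, stroke `#0000ff` → cut (S830, F565). Control points (SVG): P0=(131.50,112.22), P1=(126.73,102.73), P2=(123.00,81.46), P3=(116.18,54.72); sampled at t=k/3. Machine vertices: (131.50,152.47) → (126.92,165.65) → (122.12,185.29) → (116.18,209.97). Open path.

**Shape 2** — `<path>` quadratic bezier, stroke `#0000ff` → cut (S830, F565). Control points (SVG): P0=(240.18,35.20), P1=(146.80,131.62), P2=(68.66,179.97); sampled at t=k/3. Machine vertices: (240.18,229.49) → (179.62,170.55) → (122.45,122.29) → (68.66,84.72). Open path.

**Shape 3** — `<polygon>` closed polygon, stroke `#0000ff` → cut (S830, F565). Machine vertices: (73.04,157.88) → (52.38,217.50) → (198.51,177.40) → (142.46,112.69) → (73.04,157.88). Closed: final G1 returns to the first vertex.

**Shape 4** — `<path>` cubic bezier, stroke `#0000ff` → cut (S830, F565). Control points (SVG): P0=(215.51,64.75), P1=(218.94,59.62), P2=(89.18,86.74), P3=(94.02,90.23); sampled at t=k/3. Machine vertices: (215.51,199.94) → (184.46,196.39) → (124.13,183.76) → (94.02,174.46). Open path.

**Shape 5** — `<polygon>` closed polygon, stroke `#0000ff` → cut (S830, F565). Machine vertices: (63.82,120.47) → (26.33,83.61) → (39.22,8.03) → (134.62,162.68) → (218.42,182.21) → (63.82,120.47). Closed: final G1 returns to the first vertex.

**Shape 6** — `<path>` rectangle, stroke `#0000ff` → cut (S830, F565). Machine vertices: (35.83,176.86) → (175.36,176.86) → (175.36,94.94) → (35.83,94.94) → (35.83,176.86). Closed: final G1 returns to the first vertex.

**Shape 7** — `<circle>` circle, stroke `#0000ff` → cut (S830, F565). Machine vertices: (221.32,119.67) → (218.91,123.84) → (214.09,123.84) → (211.68,119.67) → (214.09,115.50) → (218.91,115.50) → (221.32,119.67). Closed: final G1 returns to the first vertex.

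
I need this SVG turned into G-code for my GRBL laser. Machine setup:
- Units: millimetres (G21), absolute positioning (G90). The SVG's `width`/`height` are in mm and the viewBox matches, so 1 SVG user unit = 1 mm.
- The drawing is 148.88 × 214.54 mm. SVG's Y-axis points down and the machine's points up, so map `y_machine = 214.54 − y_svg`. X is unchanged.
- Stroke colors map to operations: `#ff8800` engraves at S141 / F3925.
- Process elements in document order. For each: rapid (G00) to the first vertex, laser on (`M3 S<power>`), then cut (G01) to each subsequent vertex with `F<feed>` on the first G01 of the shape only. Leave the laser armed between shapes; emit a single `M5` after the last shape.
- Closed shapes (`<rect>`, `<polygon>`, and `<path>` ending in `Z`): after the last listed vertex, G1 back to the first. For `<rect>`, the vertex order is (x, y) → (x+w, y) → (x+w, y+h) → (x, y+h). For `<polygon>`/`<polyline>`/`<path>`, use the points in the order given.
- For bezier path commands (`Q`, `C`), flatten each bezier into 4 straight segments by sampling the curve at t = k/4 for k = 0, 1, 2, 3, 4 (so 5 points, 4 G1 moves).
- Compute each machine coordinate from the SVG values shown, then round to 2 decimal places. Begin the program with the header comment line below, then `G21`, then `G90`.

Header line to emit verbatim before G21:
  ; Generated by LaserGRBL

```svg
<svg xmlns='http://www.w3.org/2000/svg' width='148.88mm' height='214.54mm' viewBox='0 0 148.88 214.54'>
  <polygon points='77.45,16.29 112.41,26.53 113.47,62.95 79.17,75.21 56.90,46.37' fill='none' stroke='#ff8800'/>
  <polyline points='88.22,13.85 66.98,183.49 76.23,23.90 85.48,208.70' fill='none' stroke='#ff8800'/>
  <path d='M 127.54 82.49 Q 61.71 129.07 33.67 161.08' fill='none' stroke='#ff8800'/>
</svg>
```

viewBox `0 0 148.88 214.54` with mm width/height → 1 unit = 1 mm. Flip: y_m = 214.54 − y_svg.

**Shape 1** — `<polygon>` regular polygon, stroke `#ff8800` → engrave (S141, F3925). Machine vertices: (77.45,198.25) → (112.41,188.01) → (113.47,151.59) → (79.17,139.33) → (56.90,168.17) → (77.45,198.25). Closed: final G1 returns to the first vertex.

**Shape 2** — `<polyline>` open polyline, stroke `#ff8800` → engrave (S141, F3925). Machine vertices: (88.22,200.69) → (66.98,31.05) → (76.23,190.64) → (85.48,5.84). Open path.

**Shape 3** — `<path>` quadratic bezier, stroke `#ff8800` → engrave (S141, F3925). Control points (SVG): P0=(127.54,82.49), P1=(61.71,129.07), P2=(33.67,161.08); sampled at t=k/4. Machine vertices: (127.54,132.05) → (96.99,109.67) → (71.16,89.11) → (50.05,70.38) → (33.67,53.46). Open path.

; Generated by LaserGRBL
G21
G90
G00 X77.45 Y198.25
M3 S141
G01 X112.41 Y188.01 F3925
G01 X113.47 Y151.59
G01 X79.17 Y139.33
G01 X56.90 Y168.17
G01 X77.45 Y198.25
G00 X88.22 Y200.69
M3 S141
G01 X66.98 Y31.05 F3925
G01 X76.23 Y190.64
G01 X85.48 Y5.84
G00 X127.54 Y132.05
M3 S141
G01 X96.99 Y109.67 F3925
G01 X71.16 Y89.11
G01 X50.05 Y70.38
G01 X33.67 Y53.46
M5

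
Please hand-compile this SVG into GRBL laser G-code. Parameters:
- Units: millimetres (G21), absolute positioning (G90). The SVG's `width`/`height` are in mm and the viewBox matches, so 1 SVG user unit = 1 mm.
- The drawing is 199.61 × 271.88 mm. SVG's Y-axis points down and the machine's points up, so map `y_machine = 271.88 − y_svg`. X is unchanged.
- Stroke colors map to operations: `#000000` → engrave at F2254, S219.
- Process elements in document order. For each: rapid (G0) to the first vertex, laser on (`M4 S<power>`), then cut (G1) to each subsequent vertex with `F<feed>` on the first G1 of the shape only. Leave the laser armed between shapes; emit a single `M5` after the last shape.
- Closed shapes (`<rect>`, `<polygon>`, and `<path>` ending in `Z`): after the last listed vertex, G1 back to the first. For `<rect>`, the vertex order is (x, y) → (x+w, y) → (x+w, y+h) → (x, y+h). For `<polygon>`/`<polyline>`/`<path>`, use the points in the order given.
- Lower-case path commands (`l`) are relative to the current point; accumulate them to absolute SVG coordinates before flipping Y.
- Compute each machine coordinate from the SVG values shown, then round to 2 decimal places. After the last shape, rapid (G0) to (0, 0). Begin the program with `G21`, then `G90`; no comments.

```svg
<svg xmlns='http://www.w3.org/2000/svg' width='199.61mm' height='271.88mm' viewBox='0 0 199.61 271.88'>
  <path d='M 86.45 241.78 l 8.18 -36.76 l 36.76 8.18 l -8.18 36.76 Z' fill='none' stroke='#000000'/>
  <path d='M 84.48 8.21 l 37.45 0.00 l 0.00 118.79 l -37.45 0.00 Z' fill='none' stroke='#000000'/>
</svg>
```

viewBox `0 0 199.61 271.88` with mm width/height → 1 unit = 1 mm. Flip: y_m = 271.88 − y_svg.

**Shape 1** — `<path>` regular polygon, stroke `#000000` → engrave (S219, F2254). Machine vertices: (86.45,30.10) → (94.63,66.86) → (131.39,58.68) → (123.21,21.92) → (86.45,30.10). Closed: final G1 returns to the first vertex.

**Shape 2** — `<path>` rectangle, stroke `#000000` → engrave (S219, F2254). Machine vertices: (84.48,263.67) → (121.93,263.67) → (121.93,144.88) → (84.48,144.88) → (84.48,263.67). Closed: final G1 returns to the first vertex.

G21
G90
G0 X86.45 Y30.10
M4 S219
G1 X94.63 Y66.86 F2254
G1 X131.39 Y58.68
G1 X123.21 Y21.92
G1 X86.45 Y30.10
G0 X84.48 Y263.67
M4 S219
G1 X121.93 Y263.67 F2254
G1 X121.93 Y144.88
G1 X84.48 Y144.88
G1 X84.48 Y263.67
M5
G0 X0.00 Y0.00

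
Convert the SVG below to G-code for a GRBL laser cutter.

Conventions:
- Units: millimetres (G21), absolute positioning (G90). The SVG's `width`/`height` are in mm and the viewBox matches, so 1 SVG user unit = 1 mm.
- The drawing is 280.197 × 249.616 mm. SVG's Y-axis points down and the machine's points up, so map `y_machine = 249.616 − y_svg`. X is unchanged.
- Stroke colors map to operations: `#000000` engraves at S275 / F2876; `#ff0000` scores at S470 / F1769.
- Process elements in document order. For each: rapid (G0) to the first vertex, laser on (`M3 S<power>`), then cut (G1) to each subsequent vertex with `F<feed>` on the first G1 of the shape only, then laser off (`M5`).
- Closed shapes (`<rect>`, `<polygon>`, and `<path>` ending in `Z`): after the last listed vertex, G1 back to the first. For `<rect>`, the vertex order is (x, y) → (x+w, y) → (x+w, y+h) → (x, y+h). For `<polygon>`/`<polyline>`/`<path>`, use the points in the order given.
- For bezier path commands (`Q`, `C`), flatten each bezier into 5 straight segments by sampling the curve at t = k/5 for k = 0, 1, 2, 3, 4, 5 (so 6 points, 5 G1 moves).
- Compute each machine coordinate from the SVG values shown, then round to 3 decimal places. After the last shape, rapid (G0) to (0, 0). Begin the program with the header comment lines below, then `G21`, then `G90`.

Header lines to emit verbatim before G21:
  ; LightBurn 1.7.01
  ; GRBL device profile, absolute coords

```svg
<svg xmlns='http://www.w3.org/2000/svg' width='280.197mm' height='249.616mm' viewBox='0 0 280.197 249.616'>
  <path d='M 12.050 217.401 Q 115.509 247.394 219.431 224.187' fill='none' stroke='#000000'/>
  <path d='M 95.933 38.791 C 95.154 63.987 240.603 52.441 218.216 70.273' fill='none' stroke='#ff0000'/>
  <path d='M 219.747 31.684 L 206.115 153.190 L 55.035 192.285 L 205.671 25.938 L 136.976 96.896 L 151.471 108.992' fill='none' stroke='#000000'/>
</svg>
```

Since the viewBox matches the mm dimensions, user units are millimetres directly. The only transform is the Y-flip y_m = 249.616 − y_svg.

Shape 1 is a quadratic bezier drawn with `<path>`. Its stroke #000000 means engrave at S275, F2876. After flipping Y the toolpath is (12.050,32.215) → (53.452,22.346) → (94.891,16.733) → (136.367,15.375) → (177.881,18.274) → (219.431,25.429).

Shape 2 is a cubic bezier drawn with `<path>`. Its stroke #ff0000 means score at S470, F1769. After flipping Y the toolpath is (95.933,210.825) → (110.500,199.587) → (145.088,193.994) → (184.619,190.872) → (214.020,187.046) → (218.216,179.343).

Shape 3 is a open polyline drawn with `<path>`. Its stroke #000000 means engrave at S275, F2876. After flipping Y the toolpath is (219.747,217.932) → (206.115,96.426) → (55.035,57.331) → (205.671,223.678) → (136.976,152.720) → (151.471,140.624).

; LightBurn 1.7.01
; GRBL device profile, absolute coords
G21
G90
G0 X12.050 Y32.215
M3 S275
G1 X53.452 Y22.346 F2876
G1 X94.891 Y16.733
G1 X136.367 Y15.375
G1 X177.881 Y18.274
G1 X219.431 Y25.429
M5
G0 X95.933 Y210.825
M3 S470
G1 X110.500 Y199.587 F1769
G1 X145.088 Y193.994
G1 X184.619 Y190.872
G1 X214.020 Y187.046
G1 X218.216 Y179.343
M5
G0 X219.747 Y217.932
M3 S275
G1 X206.115 Y96.426 F2876
G1 X55.035 Y57.331
G1 X205.671 Y223.678
G1 X136.976 Y152.720
G1 X151.471 Y140.624
M5
G0 X0.000 Y0.000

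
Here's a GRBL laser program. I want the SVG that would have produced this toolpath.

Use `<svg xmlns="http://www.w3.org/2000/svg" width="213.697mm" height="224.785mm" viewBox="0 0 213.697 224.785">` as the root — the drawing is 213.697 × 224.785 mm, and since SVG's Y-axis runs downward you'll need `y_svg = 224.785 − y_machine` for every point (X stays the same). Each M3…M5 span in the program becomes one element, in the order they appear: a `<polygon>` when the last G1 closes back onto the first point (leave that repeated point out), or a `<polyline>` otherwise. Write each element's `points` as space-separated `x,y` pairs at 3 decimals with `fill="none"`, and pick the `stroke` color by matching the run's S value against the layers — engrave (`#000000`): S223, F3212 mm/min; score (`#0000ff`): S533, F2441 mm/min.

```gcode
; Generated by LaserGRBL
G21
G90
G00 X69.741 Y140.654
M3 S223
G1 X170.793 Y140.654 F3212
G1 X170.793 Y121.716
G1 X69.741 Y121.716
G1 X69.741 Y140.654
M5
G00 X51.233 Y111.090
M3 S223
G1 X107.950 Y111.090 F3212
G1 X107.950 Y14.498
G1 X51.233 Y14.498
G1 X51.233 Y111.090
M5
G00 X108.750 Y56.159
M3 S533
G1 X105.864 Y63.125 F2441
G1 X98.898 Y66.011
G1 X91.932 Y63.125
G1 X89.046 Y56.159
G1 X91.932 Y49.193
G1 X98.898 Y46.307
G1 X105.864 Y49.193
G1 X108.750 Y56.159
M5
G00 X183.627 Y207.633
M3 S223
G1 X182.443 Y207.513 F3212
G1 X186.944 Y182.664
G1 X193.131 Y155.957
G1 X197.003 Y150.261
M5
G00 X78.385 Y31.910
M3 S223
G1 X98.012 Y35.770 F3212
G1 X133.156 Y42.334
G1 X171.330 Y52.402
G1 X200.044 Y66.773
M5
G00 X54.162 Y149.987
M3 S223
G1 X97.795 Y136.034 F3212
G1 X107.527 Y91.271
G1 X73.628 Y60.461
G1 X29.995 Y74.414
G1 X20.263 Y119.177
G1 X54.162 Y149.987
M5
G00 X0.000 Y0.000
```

Each laser-on run becomes one SVG element. Flip Y back into SVG space with y_svg = 224.785 − y_machine.

Run 1: the run's S223 means `#000000` (engrave). The run returns to its start, so emit a `<polygon>` with points (Y-flipped): 69.741,84.131 170.793,84.131 170.793,103.069 69.741,103.069.

Run 2: the run's S223 means `#000000` (engrave). The run returns to its start, so emit a `<polygon>` with points (Y-flipped): 51.233,113.695 107.950,113.695 107.950,210.287 51.233,210.287.

Run 3: S533 ⇒ score layer `#0000ff`. The run returns to its start, so emit a `<polygon>` with points (Y-flipped): 108.750,168.626 105.864,161.660 98.898,158.774 91.932,161.660 89.046,168.626 91.932,175.592 98.898,178.478 105.864,175.592.

Run 4: S223 ⇒ engrave layer `#000000`. The run is open, so emit a `<polyline>` with points (Y-flipped): 183.627,17.152 182.443,17.272 186.944,42.121 193.131,68.828 197.003,74.524.

Run 5: power S223 maps to stroke `#000000` (engrave). The run is open, so emit a `<polyline>` with points (Y-flipped): 78.385,192.875 98.012,189.015 133.156,182.451 171.330,172.383 200.044,158.012.

Run 6: the run's S223 means `#000000` (engrave). The run returns to its start, so emit a `<polygon>` with points (Y-flipped): 54.162,74.798 97.795,88.751 107.527,133.514 73.628,164.324 29.995,150.371 20.263,105.608.

<svg xmlns="http://www.w3.org/2000/svg" width="213.697mm" height="224.785mm" viewBox="0 0 213.697 224.785">
  <polygon points="69.741,84.131 170.793,84.131 170.793,103.069 69.741,103.069" fill="none" stroke="#000000"/>
  <polygon points="51.233,113.695 107.950,113.695 107.950,210.287 51.233,210.287" fill="none" stroke="#000000"/>
  <polygon points="108.750,168.626 105.864,161.660 98.898,158.774 91.932,161.660 89.046,168.626 91.932,175.592 98.898,178.478 105.864,175.592" fill="none" stroke="#0000ff"/>
  <polyline points="183.627,17.152 182.443,17.272 186.944,42.121 193.131,68.828 197.003,74.524" fill="none" stroke="#000000"/>
  <polyline points="78.385,192.875 98.012,189.015 133.156,182.451 171.330,172.383 200.044,158.012" fill="none" stroke="#000000"/>
  <polygon points="54.162,74.798 97.795,88.751 107.527,133.514 73.628,164.324 29.995,150.371 20.263,105.608" fill="none" stroke="#000000"/>
</svg>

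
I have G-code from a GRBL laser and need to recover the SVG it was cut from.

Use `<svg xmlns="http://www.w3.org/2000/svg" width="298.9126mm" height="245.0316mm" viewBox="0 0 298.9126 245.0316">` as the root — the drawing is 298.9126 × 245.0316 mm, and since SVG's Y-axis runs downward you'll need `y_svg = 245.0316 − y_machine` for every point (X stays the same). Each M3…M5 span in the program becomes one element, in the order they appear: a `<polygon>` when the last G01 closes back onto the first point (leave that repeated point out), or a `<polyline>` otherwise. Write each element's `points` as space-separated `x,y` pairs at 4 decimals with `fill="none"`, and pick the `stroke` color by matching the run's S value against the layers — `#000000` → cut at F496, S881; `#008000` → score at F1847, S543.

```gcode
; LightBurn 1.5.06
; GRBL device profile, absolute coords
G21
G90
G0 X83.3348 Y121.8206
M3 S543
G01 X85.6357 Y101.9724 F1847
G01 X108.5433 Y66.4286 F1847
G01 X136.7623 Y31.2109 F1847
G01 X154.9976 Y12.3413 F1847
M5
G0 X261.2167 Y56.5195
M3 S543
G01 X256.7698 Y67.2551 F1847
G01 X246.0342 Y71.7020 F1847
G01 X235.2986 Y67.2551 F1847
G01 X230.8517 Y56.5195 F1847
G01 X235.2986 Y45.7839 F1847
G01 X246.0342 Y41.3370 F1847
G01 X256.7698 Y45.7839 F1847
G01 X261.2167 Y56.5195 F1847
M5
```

Machine Y-up, SVG Y-down with viewBox height 245.0316, so y_svg = 245.0316 − y_machine; X carries over. Every run uses S543, so all elements get stroke `#008000` (score).

Run 1: The run is open, so emit a `<polyline>` with points (Y-flipped): 83.3348,123.2110 85.6357,143.0592 108.5433,178.6030 136.7623,213.8207 154.9976,232.6903.

Run 2: The run returns to its start, so emit a `<polygon>` with points (Y-flipped): 261.2167,188.5121 256.7698,177.7765 246.0342,173.3296 235.2986,177.7765 230.8517,188.5121 235.2986,199.2477 246.0342,203.6946 256.7698,199.2477.

<svg xmlns="http://www.w3.org/2000/svg" width="298.9126mm" height="245.0316mm" viewBox="0 0 298.9126 245.0316">
  <polyline points="83.3348,123.2110 85.6357,143.0592 108.5433,178.6030 136.7623,213.8207 154.9976,232.6903" fill="none" stroke="#008000"/>
  <polygon points="261.2167,188.5121 256.7698,177.7765 246.0342,173.3296 235.2986,177.7765 230.8517,188.5121 235.2986,199.2477 246.0342,203.6946 256.7698,199.2477" fill="none" stroke="#008000"/>
</svg>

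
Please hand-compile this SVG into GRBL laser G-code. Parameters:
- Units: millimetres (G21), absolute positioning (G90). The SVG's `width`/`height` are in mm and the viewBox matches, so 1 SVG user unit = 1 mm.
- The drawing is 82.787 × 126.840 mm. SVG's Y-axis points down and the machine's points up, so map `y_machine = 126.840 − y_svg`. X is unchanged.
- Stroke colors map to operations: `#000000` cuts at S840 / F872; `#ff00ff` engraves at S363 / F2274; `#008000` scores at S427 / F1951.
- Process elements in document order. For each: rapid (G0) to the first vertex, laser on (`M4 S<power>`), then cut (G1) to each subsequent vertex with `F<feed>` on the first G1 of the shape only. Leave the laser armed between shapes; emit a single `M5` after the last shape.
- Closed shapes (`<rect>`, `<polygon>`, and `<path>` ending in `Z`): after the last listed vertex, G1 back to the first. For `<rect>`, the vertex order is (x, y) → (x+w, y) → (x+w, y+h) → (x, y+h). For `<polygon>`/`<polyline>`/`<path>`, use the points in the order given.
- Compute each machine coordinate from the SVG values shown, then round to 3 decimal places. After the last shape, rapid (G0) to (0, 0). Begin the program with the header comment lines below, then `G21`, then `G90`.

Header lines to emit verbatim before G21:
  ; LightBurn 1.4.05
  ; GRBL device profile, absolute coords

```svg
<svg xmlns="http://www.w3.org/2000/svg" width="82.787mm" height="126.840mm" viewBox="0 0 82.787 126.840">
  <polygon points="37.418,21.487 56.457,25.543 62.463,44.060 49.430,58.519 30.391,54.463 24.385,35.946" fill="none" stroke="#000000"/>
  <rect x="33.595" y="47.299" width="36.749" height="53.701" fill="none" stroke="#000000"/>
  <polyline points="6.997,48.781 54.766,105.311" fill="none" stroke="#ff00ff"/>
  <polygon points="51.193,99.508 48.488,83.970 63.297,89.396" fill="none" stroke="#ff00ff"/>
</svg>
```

; LightBurn 1.4.05
; GRBL device profile, absolute coords
G21
G90
G0 X37.418 Y105.353
M4 S840
G1 X56.457 Y101.297 F872
G1 X62.463 Y82.780
G1 X49.430 Y68.321
G1 X30.391 Y72.377
G1 X24.385 Y90.894
G1 X37.418 Y105.353
G0 X33.595 Y79.541
M4 S840
G1 X70.344 Y79.541 F872
G1 X70.344 Y25.840
G1 X33.595 Y25.840
G1 X33.595 Y79.541
G0 X6.997 Y78.059
M4 S363
G1 X54.766 Y21.529 F2274
G0 X51.193 Y27.332
M4 S363
G1 X48.488 Y42.870 F2274
G1 X63.297 Y37.444
G1 X51.193 Y27.332
M5
G0 X0.000 Y0.000

viewBox `0 0 82.787 126.840` with mm width/height → 1 unit = 1 mm. Flip: y_m = 126.840 − y_svg.

**Shape 1** — `<polygon>` regular polygon, stroke `#000000` → cut (S840, F872). Machine vertices: (37.418,105.353) → (56.457,101.297) → (62.463,82.780) → (49.430,68.321) → (30.391,72.377) → (24.385,90.894) → (37.418,105.353). Closed: final G1 returns to the first vertex.

**Shape 2** — `<rect>` rectangle, stroke `#000000` → cut (S840, F872). Machine vertices: (33.595,79.541) → (70.344,79.541) → (70.344,25.840) → (33.595,25.840) → (33.595,79.541). Closed: final G1 returns to the first vertex.

**Shape 3** — `<polyline>` line segment, stroke `#ff00ff` → engrave (S363, F2274). Machine vertices: (6.997,78.059) → (54.766,21.529). Open path.

**Shape 4** — `<polygon>` regular polygon, stroke `#ff00ff` → engrave (S363, F2274). Machine vertices: (51.193,27.332) → (48.488,42.870) → (63.297,37.444) → (51.193,27.332). Closed: final G1 returns to the first vertex.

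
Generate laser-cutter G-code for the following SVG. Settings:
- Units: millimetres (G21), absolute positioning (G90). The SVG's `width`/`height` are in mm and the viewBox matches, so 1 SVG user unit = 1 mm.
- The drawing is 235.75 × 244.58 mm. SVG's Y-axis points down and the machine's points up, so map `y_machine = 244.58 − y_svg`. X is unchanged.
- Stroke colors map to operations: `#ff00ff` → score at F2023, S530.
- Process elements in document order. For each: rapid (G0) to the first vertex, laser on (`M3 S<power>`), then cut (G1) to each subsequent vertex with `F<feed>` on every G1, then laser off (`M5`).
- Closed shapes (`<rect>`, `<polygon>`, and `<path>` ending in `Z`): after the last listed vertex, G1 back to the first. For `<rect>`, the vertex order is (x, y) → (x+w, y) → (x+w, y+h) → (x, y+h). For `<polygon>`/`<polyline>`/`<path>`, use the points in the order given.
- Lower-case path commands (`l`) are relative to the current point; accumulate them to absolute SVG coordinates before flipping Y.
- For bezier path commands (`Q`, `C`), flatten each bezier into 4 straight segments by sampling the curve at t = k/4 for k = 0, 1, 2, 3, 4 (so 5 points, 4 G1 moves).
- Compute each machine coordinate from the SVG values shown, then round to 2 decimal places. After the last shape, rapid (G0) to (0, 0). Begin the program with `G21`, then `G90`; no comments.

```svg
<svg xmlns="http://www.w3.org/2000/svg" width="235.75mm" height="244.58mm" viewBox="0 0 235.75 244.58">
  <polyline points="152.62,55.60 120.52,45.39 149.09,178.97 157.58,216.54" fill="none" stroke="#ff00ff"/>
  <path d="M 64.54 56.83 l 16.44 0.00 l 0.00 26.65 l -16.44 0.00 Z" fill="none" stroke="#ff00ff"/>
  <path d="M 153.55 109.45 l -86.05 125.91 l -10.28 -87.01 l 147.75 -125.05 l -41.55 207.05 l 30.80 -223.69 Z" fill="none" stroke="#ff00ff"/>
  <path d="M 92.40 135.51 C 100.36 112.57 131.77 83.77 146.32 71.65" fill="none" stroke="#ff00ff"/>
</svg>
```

viewBox `0 0 235.75 244.58` with mm width/height → 1 unit = 1 mm. Flip: y_m = 244.58 − y_svg.

**Shape 1** — `<polyline>` open polyline, stroke `#ff00ff` → score (S530, F2023). Machine vertices: (152.62,188.98) → (120.52,199.19) → (149.09,65.61) → (157.58,28.04). Open path.

**Shape 2** — `<path>` rectangle, stroke `#ff00ff` → score (S530, F2023). Machine vertices: (64.54,187.75) → (80.98,187.75) → (80.98,161.10) → (64.54,161.10) → (64.54,187.75). Closed: final G1 returns to the first vertex.

**Shape 3** — `<path>` closed polygon, stroke `#ff00ff` → score (S530, F2023). Machine vertices: (153.55,135.13) → (67.50,9.22) → (57.22,96.23) → (204.97,221.28) → (163.42,14.23) → (194.22,237.92) → (153.55,135.13). Closed: final G1 returns to the first vertex.

**Shape 4** — `<path>` cubic bezier, stroke `#ff00ff` → score (S530, F2023). Control points (SVG): P0=(92.40,135.51), P1=(100.36,112.57), P2=(131.77,83.77), P3=(146.32,71.65); sampled at t=k/4. Machine vertices: (92.40,109.07) → (102.14,127.02) → (116.89,145.06) → (132.88,161.06) → (146.32,172.93). Open path.

G21
G90
G0 X152.62 Y188.98
M3 S530
G1 X120.52 Y199.19 F2023
G1 X149.09 Y65.61 F2023
G1 X157.58 Y28.04 F2023
M5
G0 X64.54 Y187.75
M3 S530
G1 X80.98 Y187.75 F2023
G1 X80.98 Y161.10 F2023
G1 X64.54 Y161.10 F2023
G1 X64.54 Y187.75 F2023
M5
G0 X153.55 Y135.13
M3 S530
G1 X67.50 Y9.22 F2023
G1 X57.22 Y96.23 F2023
G1 X204.97 Y221.28 F2023
G1 X163.42 Y14.23 F2023
G1 X194.22 Y237.92 F2023
G1 X153.55 Y135.13 F2023
M5
G0 X92.40 Y109.07
M3 S530
G1 X102.14 Y127.02 F2023
G1 X116.89 Y145.06 F2023
G1 X132.88 Y161.06 F2023
G1 X146.32 Y172.93 F2023
M5
G0 X0.00 Y0.00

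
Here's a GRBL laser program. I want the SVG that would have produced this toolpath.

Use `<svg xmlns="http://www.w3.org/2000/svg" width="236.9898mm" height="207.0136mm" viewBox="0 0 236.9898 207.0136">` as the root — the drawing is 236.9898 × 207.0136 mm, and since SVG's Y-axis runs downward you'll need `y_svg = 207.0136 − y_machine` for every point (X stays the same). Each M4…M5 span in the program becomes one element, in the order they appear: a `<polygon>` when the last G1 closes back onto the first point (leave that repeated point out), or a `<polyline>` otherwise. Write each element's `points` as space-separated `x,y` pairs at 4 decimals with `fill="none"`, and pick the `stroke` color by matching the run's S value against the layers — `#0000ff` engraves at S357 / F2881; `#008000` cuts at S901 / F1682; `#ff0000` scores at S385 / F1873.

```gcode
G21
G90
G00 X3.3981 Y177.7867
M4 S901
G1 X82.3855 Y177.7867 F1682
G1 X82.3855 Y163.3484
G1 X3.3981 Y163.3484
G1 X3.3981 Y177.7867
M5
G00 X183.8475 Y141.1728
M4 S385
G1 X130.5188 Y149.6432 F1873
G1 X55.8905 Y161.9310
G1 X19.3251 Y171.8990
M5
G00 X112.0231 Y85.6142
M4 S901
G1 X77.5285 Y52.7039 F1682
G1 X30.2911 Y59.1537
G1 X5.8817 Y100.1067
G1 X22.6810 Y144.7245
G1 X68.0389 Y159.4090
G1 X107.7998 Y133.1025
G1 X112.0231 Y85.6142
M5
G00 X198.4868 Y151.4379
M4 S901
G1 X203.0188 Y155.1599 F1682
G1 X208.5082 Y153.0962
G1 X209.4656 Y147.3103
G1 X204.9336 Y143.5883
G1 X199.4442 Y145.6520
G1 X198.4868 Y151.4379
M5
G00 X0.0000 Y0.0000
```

<svg xmlns="http://www.w3.org/2000/svg" width="236.9898mm" height="207.0136mm" viewBox="0 0 236.9898 207.0136">
  <polygon points="3.3981,29.2269 82.3855,29.2269 82.3855,43.6652 3.3981,43.6652" fill="none" stroke="#008000"/>
  <polyline points="183.8475,65.8408 130.5188,57.3704 55.8905,45.0826 19.3251,35.1146" fill="none" stroke="#ff0000"/>
  <polygon points="112.0231,121.3994 77.5285,154.3097 30.2911,147.8599 5.8817,106.9069 22.6810,62.2891 68.0389,47.6046 107.7998,73.9111" fill="none" stroke="#008000"/>
  <polygon points="198.4868,55.5757 203.0188,51.8537 208.5082,53.9174 209.4656,59.7033 204.9336,63.4253 199.4442,61.3616" fill="none" stroke="#008000"/>
</svg>

y_svg = 207.0136 − y_m.

[1] S901→`#008000` (cut); closed run; points: 3.3981,29.2269 82.3855,29.2269 82.3855,43.6652 3.3981,43.6652

[2] S385→`#ff0000` (score); open run; points: 183.8475,65.8408 130.5188,57.3704 55.8905,45.0826 19.3251,35.1146

[3] S901→`#008000` (cut); closed run; points: 112.0231,121.3994 77.5285,154.3097 30.2911,147.8599 5.8817,106.9069 22.6810,62.2891 68.0389,47.6046 107.7998,73.9111

[4] S901→`#008000` (cut); closed run; points: 198.4868,55.5757 203.0188,51.8537 208.5082,53.9174 209.4656,59.7033 204.9336,63.4253 199.4442,61.3616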